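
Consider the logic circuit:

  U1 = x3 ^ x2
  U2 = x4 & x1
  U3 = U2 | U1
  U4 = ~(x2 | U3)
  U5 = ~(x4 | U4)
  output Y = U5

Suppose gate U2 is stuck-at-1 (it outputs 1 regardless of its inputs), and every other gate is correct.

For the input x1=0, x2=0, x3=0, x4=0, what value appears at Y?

1

Propagate with U2 forced: U1=0, U2=1 [stuck-at-1], U3=1, U4=0, U5=1.
So Y = 1. (Without the fault it would be 0.)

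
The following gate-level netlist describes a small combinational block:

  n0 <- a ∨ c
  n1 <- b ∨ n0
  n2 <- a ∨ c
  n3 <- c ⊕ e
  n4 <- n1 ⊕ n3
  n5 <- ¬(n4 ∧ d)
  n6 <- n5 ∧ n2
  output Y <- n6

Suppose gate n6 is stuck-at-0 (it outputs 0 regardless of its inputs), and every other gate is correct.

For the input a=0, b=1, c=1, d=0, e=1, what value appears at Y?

0

Propagate with n6 forced: n0=1, n1=1, n2=1, n3=0, n4=1, n5=1, n6=0 [stuck-at-0].
So Y = 0. (Without the fault it would be 1.)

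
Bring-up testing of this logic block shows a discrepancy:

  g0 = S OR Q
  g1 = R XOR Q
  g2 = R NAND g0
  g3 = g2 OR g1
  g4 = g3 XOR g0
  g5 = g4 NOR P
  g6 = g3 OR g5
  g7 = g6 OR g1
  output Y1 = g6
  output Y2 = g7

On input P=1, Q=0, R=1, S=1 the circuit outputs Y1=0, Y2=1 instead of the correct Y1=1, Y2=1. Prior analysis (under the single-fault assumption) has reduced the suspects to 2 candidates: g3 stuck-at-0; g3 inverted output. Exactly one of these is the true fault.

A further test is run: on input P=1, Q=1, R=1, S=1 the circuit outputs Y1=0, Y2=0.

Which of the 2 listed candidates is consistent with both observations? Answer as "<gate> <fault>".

Evaluate each candidate on input P=1, Q=1, R=1, S=1:
  g3 stuck-at-0: g0=1, g1=0, g2=0, g3=0 [stuck-at-0], g4=1, g5=0, g6=0, g7=0 → Y1=0, Y2=0 — matches
  g3 inverted output: g0=1, g1=0, g2=0, g3=1 [inverted output], g4=0, g5=0, g6=1, g7=1 → Y1=1, Y2=1 — eliminated
Only g3 stuck-at-0 reproduces the observed Y1=0, Y2=0.

g3 stuck-at-0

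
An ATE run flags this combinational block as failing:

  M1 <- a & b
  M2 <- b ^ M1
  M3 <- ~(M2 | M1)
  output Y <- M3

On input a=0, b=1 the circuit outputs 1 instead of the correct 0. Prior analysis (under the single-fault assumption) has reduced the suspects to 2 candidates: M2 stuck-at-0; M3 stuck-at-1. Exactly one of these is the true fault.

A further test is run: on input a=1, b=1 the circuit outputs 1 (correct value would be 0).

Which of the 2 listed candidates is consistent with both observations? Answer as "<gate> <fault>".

M3 stuck-at-1

Evaluate each candidate on input a=1, b=1:
  M2 stuck-at-0: M1=1, M2=0 [stuck-at-0], M3=0 → 0 — eliminated
  M3 stuck-at-1: M1=1, M2=0, M3=1 [stuck-at-1] → 1 — matches
Only M3 stuck-at-1 reproduces the observed 1.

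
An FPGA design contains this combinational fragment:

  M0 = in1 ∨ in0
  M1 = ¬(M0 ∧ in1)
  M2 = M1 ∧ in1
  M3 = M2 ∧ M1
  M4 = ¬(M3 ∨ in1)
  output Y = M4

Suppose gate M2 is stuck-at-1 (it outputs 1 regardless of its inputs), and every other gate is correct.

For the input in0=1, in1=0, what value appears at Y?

Propagate with M2 forced: M0=1, M1=1, M2=1 [stuck-at-1], M3=1, M4=0.
So Y = 0. (Without the fault it would be 1.)

0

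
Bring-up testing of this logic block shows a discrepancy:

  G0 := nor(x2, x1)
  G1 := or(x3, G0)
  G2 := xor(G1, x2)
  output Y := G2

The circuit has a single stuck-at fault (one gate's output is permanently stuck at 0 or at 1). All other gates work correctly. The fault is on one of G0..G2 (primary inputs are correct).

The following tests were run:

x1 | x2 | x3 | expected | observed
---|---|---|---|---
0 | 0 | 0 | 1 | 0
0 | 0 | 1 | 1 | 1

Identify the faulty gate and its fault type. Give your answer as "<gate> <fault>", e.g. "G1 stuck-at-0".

Fault-free values for test 1 (x1=0, x2=0, x3=0): G0=1, G1=1, G2=1, giving Y=1. Observed 0.
Test 1: faults giving observed 0 are {G0 stuck-at-0, G1 stuck-at-0, G2 stuck-at-0}.
Test 2 (x1=0, x2=0, x3=1): fault-free G0=1, G1=1, G2=1 → 1; observed 1. Eliminates G1 stuck-at-0, G2 stuck-at-0.
Only G0 stuck-at-0 is consistent with every test.

G0 stuck-at-0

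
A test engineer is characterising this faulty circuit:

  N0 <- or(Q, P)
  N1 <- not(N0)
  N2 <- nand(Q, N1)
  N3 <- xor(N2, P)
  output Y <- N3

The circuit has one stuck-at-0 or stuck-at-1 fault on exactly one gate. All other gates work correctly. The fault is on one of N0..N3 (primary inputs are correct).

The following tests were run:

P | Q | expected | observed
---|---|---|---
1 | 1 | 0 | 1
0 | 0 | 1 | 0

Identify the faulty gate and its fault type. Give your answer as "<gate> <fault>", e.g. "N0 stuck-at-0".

Fault-free values for test 1 (P=1, Q=1): N0=1, N1=0, N2=1, N3=0, giving Y=0. Observed 1.
Test 1: faults giving observed 1 are {N0 stuck-at-0, N1 stuck-at-1, N2 stuck-at-0, N3 stuck-at-1}.
Test 2 (P=0, Q=0): fault-free N0=0, N1=1, N2=1, N3=1 → 1; observed 0. Eliminates N0 stuck-at-0, N1 stuck-at-1, N3 stuck-at-1.
Only N2 stuck-at-0 is consistent with every test.

N2 stuck-at-0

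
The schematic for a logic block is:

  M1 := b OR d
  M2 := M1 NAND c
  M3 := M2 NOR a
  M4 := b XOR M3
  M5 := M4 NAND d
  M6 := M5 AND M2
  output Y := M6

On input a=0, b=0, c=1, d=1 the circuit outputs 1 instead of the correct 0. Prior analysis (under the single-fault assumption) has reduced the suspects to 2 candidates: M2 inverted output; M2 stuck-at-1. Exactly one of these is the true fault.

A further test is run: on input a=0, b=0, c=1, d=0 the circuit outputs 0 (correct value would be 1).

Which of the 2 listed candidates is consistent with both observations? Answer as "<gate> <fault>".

M2 inverted output

Evaluate each candidate on input a=0, b=0, c=1, d=0:
  M2 inverted output: M1=0, M2=0 [inverted output], M3=1, M4=1, M5=1, M6=0 → 0 — matches
  M2 stuck-at-1: M1=0, M2=1 [stuck-at-1], M3=0, M4=0, M5=1, M6=1 → 1 — eliminated
Only M2 inverted output reproduces the observed 0.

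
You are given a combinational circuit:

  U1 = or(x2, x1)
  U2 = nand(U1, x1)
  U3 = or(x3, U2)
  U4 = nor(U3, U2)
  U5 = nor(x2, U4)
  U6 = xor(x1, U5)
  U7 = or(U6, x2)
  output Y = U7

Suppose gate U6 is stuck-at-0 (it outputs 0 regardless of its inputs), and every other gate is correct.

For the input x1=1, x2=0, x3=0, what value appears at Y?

Propagate with U6 forced: U1=1, U2=0, U3=0, U4=1, U5=0, U6=0 [stuck-at-0], U7=0.
So Y = 0. (Without the fault it would be 1.)

0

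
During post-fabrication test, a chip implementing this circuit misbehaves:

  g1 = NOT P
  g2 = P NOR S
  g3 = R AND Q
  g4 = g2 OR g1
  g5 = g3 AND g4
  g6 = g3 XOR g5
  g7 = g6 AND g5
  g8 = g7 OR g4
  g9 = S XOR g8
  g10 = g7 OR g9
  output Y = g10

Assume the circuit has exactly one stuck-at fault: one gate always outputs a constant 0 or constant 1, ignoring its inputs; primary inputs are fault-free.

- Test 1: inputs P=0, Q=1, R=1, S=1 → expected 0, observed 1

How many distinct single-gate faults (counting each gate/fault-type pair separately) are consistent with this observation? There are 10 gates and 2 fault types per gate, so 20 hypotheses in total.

Fault-free: g1=1, g2=0, g3=1, g4=1, g5=1, g6=0, g7=0, g8=1, g9=0, g10=0 → 0. Observed 1.
  g1: stuck-at-0 ✓; others ✗
  g2: none of the 2 fault types match ✗
  g3: none of the 2 fault types match ✗
  g4: stuck-at-0 ✓; others ✗
  g5: none of the 2 fault types match ✗
  g6: stuck-at-1 ✓; others ✗
  g7: stuck-at-1 ✓; others ✗
  g8: stuck-at-0 ✓; others ✗
  g9: stuck-at-1 ✓; others ✗
  g10: stuck-at-1 ✓; others ✗
Consistent faults: {g1 stuck-at-0, g4 stuck-at-0, g6 stuck-at-1, g7 stuck-at-1, g8 stuck-at-0, g9 stuck-at-1, g10 stuck-at-1} — 7 in all.

7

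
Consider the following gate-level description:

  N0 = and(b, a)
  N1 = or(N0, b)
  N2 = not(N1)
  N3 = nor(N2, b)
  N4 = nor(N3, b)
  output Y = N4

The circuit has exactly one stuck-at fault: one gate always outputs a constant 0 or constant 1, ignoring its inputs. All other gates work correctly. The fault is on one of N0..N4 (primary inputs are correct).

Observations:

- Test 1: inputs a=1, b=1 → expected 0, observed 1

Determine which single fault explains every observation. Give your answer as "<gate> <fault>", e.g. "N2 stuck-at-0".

Fault-free values for test 1 (a=1, b=1): N0=1, N1=1, N2=0, N3=0, N4=0, giving Y=0. Observed 1.
Test 1: faults giving observed 1 are {N4 stuck-at-1}.
Only N4 stuck-at-1 is consistent with every test.

N4 stuck-at-1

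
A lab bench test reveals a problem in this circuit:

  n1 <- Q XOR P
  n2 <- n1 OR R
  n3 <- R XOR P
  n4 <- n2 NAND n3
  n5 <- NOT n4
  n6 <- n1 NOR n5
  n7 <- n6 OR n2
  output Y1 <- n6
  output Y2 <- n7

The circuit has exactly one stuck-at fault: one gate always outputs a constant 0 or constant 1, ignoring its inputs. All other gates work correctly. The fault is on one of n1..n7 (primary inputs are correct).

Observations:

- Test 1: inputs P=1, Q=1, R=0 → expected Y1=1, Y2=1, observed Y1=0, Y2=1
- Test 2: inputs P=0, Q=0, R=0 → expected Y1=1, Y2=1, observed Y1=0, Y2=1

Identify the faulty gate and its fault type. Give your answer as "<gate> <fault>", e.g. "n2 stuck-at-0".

n1 stuck-at-1

Fault-free values for test 1 (P=1, Q=1, R=0): n1=0, n2=0, n3=1, n4=1, n5=0, n6=1, n7=1, giving Y1=1, Y2=1. Observed Y1=0, Y2=1.
Test 1: faults giving observed Y1=0, Y2=1 are {n1 stuck-at-1, n2 stuck-at-1}.
Test 2 (P=0, Q=0, R=0): fault-free n1=0, n2=0, n3=0, n4=1, n5=0, n6=1, n7=1 → Y1=1, Y2=1; observed Y1=0, Y2=1. Eliminates n2 stuck-at-1.
Only n1 stuck-at-1 is consistent with every test.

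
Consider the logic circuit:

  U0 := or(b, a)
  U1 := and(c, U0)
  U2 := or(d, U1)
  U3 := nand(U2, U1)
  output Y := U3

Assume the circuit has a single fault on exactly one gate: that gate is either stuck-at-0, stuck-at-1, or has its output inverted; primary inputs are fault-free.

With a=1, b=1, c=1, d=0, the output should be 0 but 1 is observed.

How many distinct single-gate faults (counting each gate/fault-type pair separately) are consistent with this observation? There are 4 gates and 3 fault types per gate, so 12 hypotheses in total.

Fault-free: U0=1, U1=1, U2=1, U3=0 → 0. Observed 1.
  U0 stuck-at-0: output 1 ✓
  U0 stuck-at-1: output 0 ✗
  U0 inverted output: output 1 ✓
  U1 stuck-at-0: output 1 ✓
  U1 stuck-at-1: output 0 ✗
  U1 inverted output: output 1 ✓
  U2 stuck-at-0: output 1 ✓
  U2 stuck-at-1: output 0 ✗
  U2 inverted output: output 1 ✓
  U3 stuck-at-0: output 0 ✗
  U3 stuck-at-1: output 1 ✓
  U3 inverted output: output 1 ✓
Consistent faults: {U0 stuck-at-0, U0 inverted output, U1 stuck-at-0, U1 inverted output, U2 stuck-at-0, U2 inverted output, U3 stuck-at-1, U3 inverted output} — 8 in all.

8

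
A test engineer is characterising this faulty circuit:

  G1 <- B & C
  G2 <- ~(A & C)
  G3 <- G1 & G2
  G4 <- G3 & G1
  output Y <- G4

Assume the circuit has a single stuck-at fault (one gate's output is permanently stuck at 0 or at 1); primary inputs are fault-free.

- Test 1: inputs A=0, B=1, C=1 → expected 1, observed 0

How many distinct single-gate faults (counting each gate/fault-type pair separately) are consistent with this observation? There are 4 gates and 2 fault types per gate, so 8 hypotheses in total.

4

Fault-free: G1=1, G2=1, G3=1, G4=1 → 1. Observed 0.
  G1 stuck-at-0: output 0 ✓
  G1 stuck-at-1: output 1 ✗
  G2 stuck-at-0: output 0 ✓
  G2 stuck-at-1: output 1 ✗
  G3 stuck-at-0: output 0 ✓
  G3 stuck-at-1: output 1 ✗
  G4 stuck-at-0: output 0 ✓
  G4 stuck-at-1: output 1 ✗
Consistent faults: {G1 stuck-at-0, G2 stuck-at-0, G3 stuck-at-0, G4 stuck-at-0} — 4 in all.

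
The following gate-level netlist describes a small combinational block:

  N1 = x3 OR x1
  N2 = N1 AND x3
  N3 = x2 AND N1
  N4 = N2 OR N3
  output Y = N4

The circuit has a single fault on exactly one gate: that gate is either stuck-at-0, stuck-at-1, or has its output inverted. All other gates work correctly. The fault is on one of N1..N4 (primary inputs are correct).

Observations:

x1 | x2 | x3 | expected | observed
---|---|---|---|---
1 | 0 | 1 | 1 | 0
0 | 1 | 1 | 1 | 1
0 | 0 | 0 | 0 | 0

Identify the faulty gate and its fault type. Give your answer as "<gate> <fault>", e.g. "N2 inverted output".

N2 stuck-at-0

Fault-free values for test 1 (x1=1, x2=0, x3=1): N1=1, N2=1, N3=0, N4=1, giving Y=1. Observed 0.
Test 1: faults giving observed 0 are {N1 stuck-at-0, N1 inverted output, N2 stuck-at-0, N2 inverted output, N4 stuck-at-0, N4 inverted output}.
Test 2 (x1=0, x2=1, x3=1): fault-free N1=1, N2=1, N3=1, N4=1 → 1; observed 1. Eliminates N1 stuck-at-0, N1 inverted output, N4 stuck-at-0, N4 inverted output.
Test 3 (x1=0, x2=0, x3=0): fault-free N1=0, N2=0, N3=0, N4=0 → 0; observed 0. Eliminates N2 inverted output.
Only N2 stuck-at-0 is consistent with every test.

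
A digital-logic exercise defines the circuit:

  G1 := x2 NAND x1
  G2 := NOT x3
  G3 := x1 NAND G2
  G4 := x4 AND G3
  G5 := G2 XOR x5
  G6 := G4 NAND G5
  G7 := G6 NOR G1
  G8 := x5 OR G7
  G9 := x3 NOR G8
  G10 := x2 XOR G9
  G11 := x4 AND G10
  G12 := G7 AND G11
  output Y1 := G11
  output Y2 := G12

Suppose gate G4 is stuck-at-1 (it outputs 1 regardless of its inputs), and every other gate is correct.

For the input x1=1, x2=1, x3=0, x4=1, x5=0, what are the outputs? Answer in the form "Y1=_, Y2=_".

Propagate with G4 forced: G1=0, G2=1, G3=0, G4=1 [stuck-at-1], G5=1, G6=0, G7=1, G8=1, G9=0, G10=1, G11=1, G12=1.
So the outputs are Y1=1, Y2=1. (Without the fault they would be Y1=0, Y2=0.)

Y1=1, Y2=1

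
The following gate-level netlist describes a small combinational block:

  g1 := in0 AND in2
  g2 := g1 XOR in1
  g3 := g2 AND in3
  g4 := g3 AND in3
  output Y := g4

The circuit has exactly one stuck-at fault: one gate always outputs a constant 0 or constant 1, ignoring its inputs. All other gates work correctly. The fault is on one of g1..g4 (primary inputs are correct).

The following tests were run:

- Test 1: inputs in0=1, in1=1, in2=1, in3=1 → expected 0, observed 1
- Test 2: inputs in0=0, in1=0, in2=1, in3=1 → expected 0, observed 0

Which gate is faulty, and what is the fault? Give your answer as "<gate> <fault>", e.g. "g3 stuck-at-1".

g1 stuck-at-0

Fault-free values for test 1 (in0=1, in1=1, in2=1, in3=1): g1=1, g2=0, g3=0, g4=0, giving Y=0. Observed 1.
Test 1: faults giving observed 1 are {g1 stuck-at-0, g2 stuck-at-1, g3 stuck-at-1, g4 stuck-at-1}.
Test 2 (in0=0, in1=0, in2=1, in3=1): fault-free g1=0, g2=0, g3=0, g4=0 → 0; observed 0. Eliminates g2 stuck-at-1, g3 stuck-at-1, g4 stuck-at-1.
Only g1 stuck-at-0 is consistent with every test.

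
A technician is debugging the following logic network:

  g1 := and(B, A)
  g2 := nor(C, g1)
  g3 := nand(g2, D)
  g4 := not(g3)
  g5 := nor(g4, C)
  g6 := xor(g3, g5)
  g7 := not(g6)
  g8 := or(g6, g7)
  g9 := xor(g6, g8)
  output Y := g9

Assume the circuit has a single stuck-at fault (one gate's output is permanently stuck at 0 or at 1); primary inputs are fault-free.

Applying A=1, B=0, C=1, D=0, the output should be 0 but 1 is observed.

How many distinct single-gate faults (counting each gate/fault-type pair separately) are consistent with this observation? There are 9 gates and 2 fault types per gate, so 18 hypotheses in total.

5

Fault-free: g1=0, g2=0, g3=1, g4=0, g5=0, g6=1, g7=0, g8=1, g9=0 → 0. Observed 1.
  g1: none of the 2 fault types match ✗
  g2: none of the 2 fault types match ✗
  g3: stuck-at-0 ✓; others ✗
  g4: none of the 2 fault types match ✗
  g5: stuck-at-1 ✓; others ✗
  g6: stuck-at-0 ✓; others ✗
  g7: none of the 2 fault types match ✗
  g8: stuck-at-0 ✓; others ✗
  g9: stuck-at-1 ✓; others ✗
Consistent faults: {g3 stuck-at-0, g5 stuck-at-1, g6 stuck-at-0, g8 stuck-at-0, g9 stuck-at-1} — 5 in all.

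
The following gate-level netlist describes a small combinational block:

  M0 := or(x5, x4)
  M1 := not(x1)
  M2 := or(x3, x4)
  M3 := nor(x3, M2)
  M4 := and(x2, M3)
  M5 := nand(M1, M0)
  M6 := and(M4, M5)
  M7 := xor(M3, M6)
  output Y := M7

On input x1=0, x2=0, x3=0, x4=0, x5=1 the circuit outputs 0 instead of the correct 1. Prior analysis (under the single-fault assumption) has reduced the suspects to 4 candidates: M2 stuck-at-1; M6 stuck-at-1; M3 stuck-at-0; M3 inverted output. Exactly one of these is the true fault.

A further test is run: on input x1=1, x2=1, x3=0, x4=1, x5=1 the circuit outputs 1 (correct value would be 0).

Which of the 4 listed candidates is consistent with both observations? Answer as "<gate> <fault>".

Evaluate each candidate on input x1=1, x2=1, x3=0, x4=1, x5=1:
  M2 stuck-at-1: M0=1, M1=0, M2=1 [stuck-at-1], M3=0, M4=0, M5=1, M6=0, M7=0 → 0 — eliminated
  M6 stuck-at-1: M0=1, M1=0, M2=1, M3=0, M4=0, M5=1, M6=1 [stuck-at-1], M7=1 → 1 — matches
  M3 stuck-at-0: M0=1, M1=0, M2=1, M3=0 [stuck-at-0], M4=0, M5=1, M6=0, M7=0 → 0 — eliminated
  M3 inverted output: M0=1, M1=0, M2=1, M3=1 [inverted output], M4=1, M5=1, M6=1, M7=0 → 0 — eliminated
Only M6 stuck-at-1 reproduces the observed 1.

M6 stuck-at-1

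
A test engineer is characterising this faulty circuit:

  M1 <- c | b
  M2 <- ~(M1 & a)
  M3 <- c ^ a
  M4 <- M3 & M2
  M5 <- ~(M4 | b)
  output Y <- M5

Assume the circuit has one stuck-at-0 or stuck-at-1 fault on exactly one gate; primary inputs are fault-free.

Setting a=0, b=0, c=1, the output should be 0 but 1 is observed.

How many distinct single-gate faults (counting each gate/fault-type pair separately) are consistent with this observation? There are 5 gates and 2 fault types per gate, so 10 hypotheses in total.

Fault-free: M1=1, M2=1, M3=1, M4=1, M5=0 → 0. Observed 1.
  M1 stuck-at-0: output 0 ✗
  M1 stuck-at-1: output 0 ✗
  M2 stuck-at-0: output 1 ✓
  M2 stuck-at-1: output 0 ✗
  M3 stuck-at-0: output 1 ✓
  M3 stuck-at-1: output 0 ✗
  M4 stuck-at-0: output 1 ✓
  M4 stuck-at-1: output 0 ✗
  M5 stuck-at-0: output 0 ✗
  M5 stuck-at-1: output 1 ✓
Consistent faults: {M2 stuck-at-0, M3 stuck-at-0, M4 stuck-at-0, M5 stuck-at-1} — 4 in all.

4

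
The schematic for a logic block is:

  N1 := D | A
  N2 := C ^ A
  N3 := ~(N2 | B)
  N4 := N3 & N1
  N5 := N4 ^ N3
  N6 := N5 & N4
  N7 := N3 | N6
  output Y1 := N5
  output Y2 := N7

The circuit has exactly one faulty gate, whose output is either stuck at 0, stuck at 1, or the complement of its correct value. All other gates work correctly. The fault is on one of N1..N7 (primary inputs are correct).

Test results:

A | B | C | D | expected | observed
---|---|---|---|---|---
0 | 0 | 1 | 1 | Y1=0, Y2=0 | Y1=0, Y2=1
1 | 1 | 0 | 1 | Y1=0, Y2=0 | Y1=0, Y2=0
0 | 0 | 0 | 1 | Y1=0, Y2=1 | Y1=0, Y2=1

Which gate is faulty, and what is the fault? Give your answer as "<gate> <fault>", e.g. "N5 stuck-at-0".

N2 stuck-at-0

Fault-free values for test 1 (A=0, B=0, C=1, D=1): N1=1, N2=1, N3=0, N4=0, N5=0, N6=0, N7=0, giving Y1=0, Y2=0. Observed Y1=0, Y2=1.
Test 1: faults giving observed Y1=0, Y2=1 are {N2 stuck-at-0, N2 inverted output, N3 stuck-at-1, N3 inverted output, N6 stuck-at-1, N6 inverted output, N7 stuck-at-1, N7 inverted output}.
Test 2 (A=1, B=1, C=0, D=1): fault-free N1=1, N2=1, N3=0, N4=0, N5=0, N6=0, N7=0 → Y1=0, Y2=0; observed Y1=0, Y2=0. Eliminates N3 stuck-at-1, N3 inverted output, N6 stuck-at-1, N6 inverted output, N7 stuck-at-1, N7 inverted output.
Test 3 (A=0, B=0, C=0, D=1): fault-free N1=1, N2=0, N3=1, N4=1, N5=0, N6=0, N7=1 → Y1=0, Y2=1; observed Y1=0, Y2=1. Eliminates N2 inverted output.
Only N2 stuck-at-0 is consistent with every test.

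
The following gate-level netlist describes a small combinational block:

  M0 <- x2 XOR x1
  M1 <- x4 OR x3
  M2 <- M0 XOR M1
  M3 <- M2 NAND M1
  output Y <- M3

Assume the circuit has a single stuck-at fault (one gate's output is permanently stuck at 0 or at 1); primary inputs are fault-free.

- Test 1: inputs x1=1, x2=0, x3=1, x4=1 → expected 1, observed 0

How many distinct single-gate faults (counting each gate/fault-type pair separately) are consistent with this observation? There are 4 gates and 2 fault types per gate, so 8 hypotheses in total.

3

Fault-free: M0=1, M1=1, M2=0, M3=1 → 1. Observed 0.
  M0 stuck-at-0: output 0 ✓
  M0 stuck-at-1: output 1 ✗
  M1 stuck-at-0: output 1 ✗
  M1 stuck-at-1: output 1 ✗
  M2 stuck-at-0: output 1 ✗
  M2 stuck-at-1: output 0 ✓
  M3 stuck-at-0: output 0 ✓
  M3 stuck-at-1: output 1 ✗
Consistent faults: {M0 stuck-at-0, M2 stuck-at-1, M3 stuck-at-0} — 3 in all.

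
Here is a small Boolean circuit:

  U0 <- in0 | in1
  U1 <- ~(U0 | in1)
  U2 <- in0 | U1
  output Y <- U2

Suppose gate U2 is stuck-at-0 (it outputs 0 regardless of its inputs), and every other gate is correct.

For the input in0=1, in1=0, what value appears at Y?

0

Propagate with U2 forced: U0=1, U1=0, U2=0 [stuck-at-0].
So Y = 0. (Without the fault it would be 1.)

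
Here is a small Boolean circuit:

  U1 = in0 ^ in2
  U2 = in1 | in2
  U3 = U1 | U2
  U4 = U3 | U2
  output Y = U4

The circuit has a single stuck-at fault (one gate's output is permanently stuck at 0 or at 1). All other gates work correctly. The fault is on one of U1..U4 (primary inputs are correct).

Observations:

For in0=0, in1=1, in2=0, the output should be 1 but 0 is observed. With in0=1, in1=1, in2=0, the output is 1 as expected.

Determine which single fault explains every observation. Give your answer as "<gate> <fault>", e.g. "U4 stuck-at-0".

Fault-free values for test 1 (in0=0, in1=1, in2=0): U1=0, U2=1, U3=1, U4=1, giving Y=1. Observed 0.
Test 1: faults giving observed 0 are {U2 stuck-at-0, U4 stuck-at-0}.
Test 2 (in0=1, in1=1, in2=0): fault-free U1=1, U2=1, U3=1, U4=1 → 1; observed 1. Eliminates U4 stuck-at-0.
Only U2 stuck-at-0 is consistent with every test.

U2 stuck-at-0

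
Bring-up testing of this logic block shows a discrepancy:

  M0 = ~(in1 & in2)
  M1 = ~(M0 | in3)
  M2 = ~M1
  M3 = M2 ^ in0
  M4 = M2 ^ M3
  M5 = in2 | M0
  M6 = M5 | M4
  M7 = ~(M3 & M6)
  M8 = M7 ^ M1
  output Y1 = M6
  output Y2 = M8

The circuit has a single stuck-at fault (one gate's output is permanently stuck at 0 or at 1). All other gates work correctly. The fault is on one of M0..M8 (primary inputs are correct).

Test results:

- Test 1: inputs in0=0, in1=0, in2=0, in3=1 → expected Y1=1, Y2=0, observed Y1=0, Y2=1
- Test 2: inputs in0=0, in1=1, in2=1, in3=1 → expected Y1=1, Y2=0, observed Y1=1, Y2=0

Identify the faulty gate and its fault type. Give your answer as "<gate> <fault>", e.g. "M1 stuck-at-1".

M0 stuck-at-0

Fault-free values for test 1 (in0=0, in1=0, in2=0, in3=1): M0=1, M1=0, M2=1, M3=1, M4=0, M5=1, M6=1, M7=0, M8=0, giving Y1=1, Y2=0. Observed Y1=0, Y2=1.
Test 1: faults giving observed Y1=0, Y2=1 are {M0 stuck-at-0, M5 stuck-at-0, M6 stuck-at-0}.
Test 2 (in0=0, in1=1, in2=1, in3=1): fault-free M0=0, M1=0, M2=1, M3=1, M4=0, M5=1, M6=1, M7=0, M8=0 → Y1=1, Y2=0; observed Y1=1, Y2=0. Eliminates M5 stuck-at-0, M6 stuck-at-0.
Only M0 stuck-at-0 is consistent with every test.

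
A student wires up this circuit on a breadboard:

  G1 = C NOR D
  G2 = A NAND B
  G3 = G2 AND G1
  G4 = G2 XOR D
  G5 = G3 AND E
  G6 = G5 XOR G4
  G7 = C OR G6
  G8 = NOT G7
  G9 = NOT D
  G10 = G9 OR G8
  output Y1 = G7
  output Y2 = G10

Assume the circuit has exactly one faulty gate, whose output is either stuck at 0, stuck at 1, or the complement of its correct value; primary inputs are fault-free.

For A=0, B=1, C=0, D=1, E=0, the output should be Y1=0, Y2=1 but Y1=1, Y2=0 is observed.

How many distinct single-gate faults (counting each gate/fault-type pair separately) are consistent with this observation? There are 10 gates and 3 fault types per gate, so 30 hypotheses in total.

Fault-free: G1=0, G2=1, G3=0, G4=0, G5=0, G6=0, G7=0, G8=1, G9=0, G10=1 → Y1=0, Y2=1. Observed Y1=1, Y2=0.
  G1: none of the 3 fault types match ✗
  G2: stuck-at-0, inverted output ✓; others ✗
  G3: none of the 3 fault types match ✗
  G4: stuck-at-1, inverted output ✓; others ✗
  G5: stuck-at-1, inverted output ✓; others ✗
  G6: stuck-at-1, inverted output ✓; others ✗
  G7: stuck-at-1, inverted output ✓; others ✗
  G8: none of the 3 fault types match ✗
  G9: none of the 3 fault types match ✗
  G10: none of the 3 fault types match ✗
Consistent faults: {G2 stuck-at-0, G2 inverted output, G4 stuck-at-1, G4 inverted output, G5 stuck-at-1, G5 inverted output, G6 stuck-at-1, G6 inverted output, G7 stuck-at-1, G7 inverted output} — 10 in all.

10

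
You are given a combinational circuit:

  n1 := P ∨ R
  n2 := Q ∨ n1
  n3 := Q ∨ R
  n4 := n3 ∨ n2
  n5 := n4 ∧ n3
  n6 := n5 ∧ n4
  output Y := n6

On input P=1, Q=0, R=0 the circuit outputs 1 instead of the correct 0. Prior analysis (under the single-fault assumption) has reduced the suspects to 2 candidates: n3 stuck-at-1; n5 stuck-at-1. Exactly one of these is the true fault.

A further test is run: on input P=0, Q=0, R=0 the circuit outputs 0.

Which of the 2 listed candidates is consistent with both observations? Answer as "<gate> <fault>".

Evaluate each candidate on input P=0, Q=0, R=0:
  n3 stuck-at-1: n1=0, n2=0, n3=1 [stuck-at-1], n4=1, n5=1, n6=1 → 1 — eliminated
  n5 stuck-at-1: n1=0, n2=0, n3=0, n4=0, n5=1 [stuck-at-1], n6=0 → 0 — matches
Only n5 stuck-at-1 reproduces the observed 0.

n5 stuck-at-1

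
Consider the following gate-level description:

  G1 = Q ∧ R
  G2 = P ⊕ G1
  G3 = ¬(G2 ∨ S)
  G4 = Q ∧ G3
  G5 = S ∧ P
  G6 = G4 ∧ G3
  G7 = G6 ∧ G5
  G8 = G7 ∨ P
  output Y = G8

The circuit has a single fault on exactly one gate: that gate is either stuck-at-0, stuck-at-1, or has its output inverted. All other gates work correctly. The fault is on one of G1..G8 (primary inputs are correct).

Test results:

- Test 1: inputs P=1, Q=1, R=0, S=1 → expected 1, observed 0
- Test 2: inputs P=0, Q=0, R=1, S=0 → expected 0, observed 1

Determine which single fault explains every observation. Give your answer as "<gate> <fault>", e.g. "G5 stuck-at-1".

Fault-free values for test 1 (P=1, Q=1, R=0, S=1): G1=0, G2=1, G3=0, G4=0, G5=1, G6=0, G7=0, G8=1, giving Y=1. Observed 0.
Test 1: faults giving observed 0 are {G8 stuck-at-0, G8 inverted output}.
Test 2 (P=0, Q=0, R=1, S=0): fault-free G1=0, G2=0, G3=1, G4=0, G5=0, G6=0, G7=0, G8=0 → 0; observed 1. Eliminates G8 stuck-at-0.
Only G8 inverted output is consistent with every test.

G8 inverted output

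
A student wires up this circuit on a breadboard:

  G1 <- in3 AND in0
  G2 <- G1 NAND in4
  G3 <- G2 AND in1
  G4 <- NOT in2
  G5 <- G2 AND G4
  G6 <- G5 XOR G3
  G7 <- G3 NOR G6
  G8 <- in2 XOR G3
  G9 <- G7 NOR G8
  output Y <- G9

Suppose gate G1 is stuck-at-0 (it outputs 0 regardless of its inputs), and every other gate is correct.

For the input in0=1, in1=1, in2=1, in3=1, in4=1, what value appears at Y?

Propagate with G1 forced: G1=0 [stuck-at-0], G2=1, G3=1, G4=0, G5=0, G6=1, G7=0, G8=0, G9=1.
So Y = 1. (Without the fault it would be 0.)

1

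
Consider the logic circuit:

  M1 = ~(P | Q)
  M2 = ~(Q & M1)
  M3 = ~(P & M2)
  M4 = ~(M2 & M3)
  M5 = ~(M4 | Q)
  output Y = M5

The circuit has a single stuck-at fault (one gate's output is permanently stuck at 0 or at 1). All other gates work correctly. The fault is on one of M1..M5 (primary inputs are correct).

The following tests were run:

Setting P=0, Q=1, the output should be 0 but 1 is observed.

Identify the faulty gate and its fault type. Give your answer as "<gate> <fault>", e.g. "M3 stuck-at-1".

Fault-free values for test 1 (P=0, Q=1): M1=0, M2=1, M3=1, M4=0, M5=0, giving Y=0. Observed 1.
Test 1: faults giving observed 1 are {M5 stuck-at-1}.
Only M5 stuck-at-1 is consistent with every test.

M5 stuck-at-1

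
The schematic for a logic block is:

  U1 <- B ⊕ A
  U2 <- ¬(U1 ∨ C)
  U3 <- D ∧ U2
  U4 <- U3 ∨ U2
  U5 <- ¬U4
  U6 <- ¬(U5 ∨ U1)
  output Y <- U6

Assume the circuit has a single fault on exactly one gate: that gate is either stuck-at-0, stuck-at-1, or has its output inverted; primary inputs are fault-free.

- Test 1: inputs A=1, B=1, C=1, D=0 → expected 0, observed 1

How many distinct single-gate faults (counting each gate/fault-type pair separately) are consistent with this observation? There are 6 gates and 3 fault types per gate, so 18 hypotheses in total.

10

Fault-free: U1=0, U2=0, U3=0, U4=0, U5=1, U6=0 → 0. Observed 1.
  U1: none of the 3 fault types match ✗
  U2: stuck-at-1, inverted output ✓; others ✗
  U3: stuck-at-1, inverted output ✓; others ✗
  U4: stuck-at-1, inverted output ✓; others ✗
  U5: stuck-at-0, inverted output ✓; others ✗
  U6: stuck-at-1, inverted output ✓; others ✗
Consistent faults: {U2 stuck-at-1, U2 inverted output, U3 stuck-at-1, U3 inverted output, U4 stuck-at-1, U4 inverted output, U5 stuck-at-0, U5 inverted output, U6 stuck-at-1, U6 inverted output} — 10 in all.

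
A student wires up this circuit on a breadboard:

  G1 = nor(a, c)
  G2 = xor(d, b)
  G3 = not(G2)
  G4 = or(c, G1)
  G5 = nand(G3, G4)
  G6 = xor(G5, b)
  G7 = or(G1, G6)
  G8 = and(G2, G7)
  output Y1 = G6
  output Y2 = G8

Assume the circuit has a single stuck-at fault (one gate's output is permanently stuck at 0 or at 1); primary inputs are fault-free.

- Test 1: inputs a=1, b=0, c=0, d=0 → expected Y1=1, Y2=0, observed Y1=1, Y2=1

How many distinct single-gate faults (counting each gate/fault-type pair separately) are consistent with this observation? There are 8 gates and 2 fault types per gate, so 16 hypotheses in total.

2

Fault-free: G1=0, G2=0, G3=1, G4=0, G5=1, G6=1, G7=1, G8=0 → Y1=1, Y2=0. Observed Y1=1, Y2=1.
  G1: none of the 2 fault types match ✗
  G2: stuck-at-1 ✓; others ✗
  G3: none of the 2 fault types match ✗
  G4: none of the 2 fault types match ✗
  G5: none of the 2 fault types match ✗
  G6: none of the 2 fault types match ✗
  G7: none of the 2 fault types match ✗
  G8: stuck-at-1 ✓; others ✗
Consistent faults: {G2 stuck-at-1, G8 stuck-at-1} — 2 in all.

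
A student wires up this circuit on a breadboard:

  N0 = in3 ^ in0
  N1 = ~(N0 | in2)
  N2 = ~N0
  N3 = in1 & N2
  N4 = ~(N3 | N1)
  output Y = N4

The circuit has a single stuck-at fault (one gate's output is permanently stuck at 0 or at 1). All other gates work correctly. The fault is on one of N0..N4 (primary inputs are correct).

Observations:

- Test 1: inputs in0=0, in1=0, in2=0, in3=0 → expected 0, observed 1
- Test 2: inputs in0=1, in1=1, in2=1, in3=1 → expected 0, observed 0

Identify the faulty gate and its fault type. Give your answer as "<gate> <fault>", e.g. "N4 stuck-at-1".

N1 stuck-at-0

Fault-free values for test 1 (in0=0, in1=0, in2=0, in3=0): N0=0, N1=1, N2=1, N3=0, N4=0, giving Y=0. Observed 1.
Test 1: faults giving observed 1 are {N0 stuck-at-1, N1 stuck-at-0, N4 stuck-at-1}.
Test 2 (in0=1, in1=1, in2=1, in3=1): fault-free N0=0, N1=0, N2=1, N3=1, N4=0 → 0; observed 0. Eliminates N0 stuck-at-1, N4 stuck-at-1.
Only N1 stuck-at-0 is consistent with every test.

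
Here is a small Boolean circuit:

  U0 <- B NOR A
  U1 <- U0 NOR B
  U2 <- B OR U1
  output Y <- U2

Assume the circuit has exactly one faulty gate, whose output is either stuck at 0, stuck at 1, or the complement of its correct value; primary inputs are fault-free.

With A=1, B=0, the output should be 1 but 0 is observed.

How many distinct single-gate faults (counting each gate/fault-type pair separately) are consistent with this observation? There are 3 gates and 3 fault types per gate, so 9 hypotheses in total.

Fault-free: U0=0, U1=1, U2=1 → 1. Observed 0.
  U0 stuck-at-0: output 1 ✗
  U0 stuck-at-1: output 0 ✓
  U0 inverted output: output 0 ✓
  U1 stuck-at-0: output 0 ✓
  U1 stuck-at-1: output 1 ✗
  U1 inverted output: output 0 ✓
  U2 stuck-at-0: output 0 ✓
  U2 stuck-at-1: output 1 ✗
  U2 inverted output: output 0 ✓
Consistent faults: {U0 stuck-at-1, U0 inverted output, U1 stuck-at-0, U1 inverted output, U2 stuck-at-0, U2 inverted output} — 6 in all.

6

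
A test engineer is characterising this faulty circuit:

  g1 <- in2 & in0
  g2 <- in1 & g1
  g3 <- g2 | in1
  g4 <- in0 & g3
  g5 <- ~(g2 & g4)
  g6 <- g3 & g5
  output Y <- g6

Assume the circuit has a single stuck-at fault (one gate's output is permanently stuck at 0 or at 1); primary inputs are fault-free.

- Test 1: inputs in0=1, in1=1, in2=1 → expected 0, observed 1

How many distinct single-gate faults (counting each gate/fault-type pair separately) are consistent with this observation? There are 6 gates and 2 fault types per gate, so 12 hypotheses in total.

5

Fault-free: g1=1, g2=1, g3=1, g4=1, g5=0, g6=0 → 0. Observed 1.
  g1 stuck-at-0: output 1 ✓
  g1 stuck-at-1: output 0 ✗
  g2 stuck-at-0: output 1 ✓
  g2 stuck-at-1: output 0 ✗
  g3 stuck-at-0: output 0 ✗
  g3 stuck-at-1: output 0 ✗
  g4 stuck-at-0: output 1 ✓
  g4 stuck-at-1: output 0 ✗
  g5 stuck-at-0: output 0 ✗
  g5 stuck-at-1: output 1 ✓
  g6 stuck-at-0: output 0 ✗
  g6 stuck-at-1: output 1 ✓
Consistent faults: {g1 stuck-at-0, g2 stuck-at-0, g4 stuck-at-0, g5 stuck-at-1, g6 stuck-at-1} — 5 in all.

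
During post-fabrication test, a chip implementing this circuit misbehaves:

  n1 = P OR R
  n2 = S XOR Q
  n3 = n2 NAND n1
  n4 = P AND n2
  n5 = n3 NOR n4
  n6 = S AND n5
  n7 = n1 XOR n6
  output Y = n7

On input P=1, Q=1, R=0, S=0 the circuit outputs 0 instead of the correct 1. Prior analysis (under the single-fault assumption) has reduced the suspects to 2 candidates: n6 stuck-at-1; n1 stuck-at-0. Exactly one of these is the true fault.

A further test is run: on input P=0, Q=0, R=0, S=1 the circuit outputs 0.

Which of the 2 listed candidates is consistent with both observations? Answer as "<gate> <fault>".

Evaluate each candidate on input P=0, Q=0, R=0, S=1:
  n6 stuck-at-1: n1=0, n2=1, n3=1, n4=0, n5=0, n6=1 [stuck-at-1], n7=1 → 1 — eliminated
  n1 stuck-at-0: n1=0 [stuck-at-0], n2=1, n3=1, n4=0, n5=0, n6=0, n7=0 → 0 — matches
Only n1 stuck-at-0 reproduces the observed 0.

n1 stuck-at-0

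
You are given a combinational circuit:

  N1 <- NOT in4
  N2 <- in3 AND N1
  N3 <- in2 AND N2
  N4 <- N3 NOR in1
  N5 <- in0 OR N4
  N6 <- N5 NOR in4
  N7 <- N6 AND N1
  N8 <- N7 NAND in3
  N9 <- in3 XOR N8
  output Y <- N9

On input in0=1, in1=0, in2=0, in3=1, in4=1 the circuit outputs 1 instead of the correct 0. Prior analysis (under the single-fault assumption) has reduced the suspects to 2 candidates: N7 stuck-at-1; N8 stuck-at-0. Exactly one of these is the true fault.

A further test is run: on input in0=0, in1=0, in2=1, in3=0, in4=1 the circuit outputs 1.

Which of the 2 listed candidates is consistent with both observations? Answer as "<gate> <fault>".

N7 stuck-at-1

Evaluate each candidate on input in0=0, in1=0, in2=1, in3=0, in4=1:
  N7 stuck-at-1: N1=0, N2=0, N3=0, N4=1, N5=1, N6=0, N7=1 [stuck-at-1], N8=1, N9=1 → 1 — matches
  N8 stuck-at-0: N1=0, N2=0, N3=0, N4=1, N5=1, N6=0, N7=0, N8=0 [stuck-at-0], N9=0 → 0 — eliminated
Only N7 stuck-at-1 reproduces the observed 1.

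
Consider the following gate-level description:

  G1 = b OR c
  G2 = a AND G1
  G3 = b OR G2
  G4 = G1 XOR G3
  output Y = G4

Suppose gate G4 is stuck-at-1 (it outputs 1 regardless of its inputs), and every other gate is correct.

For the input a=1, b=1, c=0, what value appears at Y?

Propagate with G4 forced: G1=1, G2=1, G3=1, G4=1 [stuck-at-1].
So Y = 1. (Without the fault it would be 0.)

1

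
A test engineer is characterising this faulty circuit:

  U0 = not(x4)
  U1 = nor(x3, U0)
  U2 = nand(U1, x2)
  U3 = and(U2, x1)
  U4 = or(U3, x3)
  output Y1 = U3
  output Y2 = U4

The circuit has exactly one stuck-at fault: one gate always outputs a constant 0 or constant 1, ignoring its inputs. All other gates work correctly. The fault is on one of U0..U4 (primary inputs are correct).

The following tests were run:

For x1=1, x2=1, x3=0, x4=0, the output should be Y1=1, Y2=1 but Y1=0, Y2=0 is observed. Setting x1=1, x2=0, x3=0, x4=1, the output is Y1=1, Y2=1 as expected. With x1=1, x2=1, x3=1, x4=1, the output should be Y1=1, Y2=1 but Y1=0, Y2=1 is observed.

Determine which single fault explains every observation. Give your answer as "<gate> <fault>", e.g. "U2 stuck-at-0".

Fault-free values for test 1 (x1=1, x2=1, x3=0, x4=0): U0=1, U1=0, U2=1, U3=1, U4=1, giving Y1=1, Y2=1. Observed Y1=0, Y2=0.
Test 1: faults giving observed Y1=0, Y2=0 are {U0 stuck-at-0, U1 stuck-at-1, U2 stuck-at-0, U3 stuck-at-0}.
Test 2 (x1=1, x2=0, x3=0, x4=1): fault-free U0=0, U1=1, U2=1, U3=1, U4=1 → Y1=1, Y2=1; observed Y1=1, Y2=1. Eliminates U2 stuck-at-0, U3 stuck-at-0.
Test 3 (x1=1, x2=1, x3=1, x4=1): fault-free U0=0, U1=0, U2=1, U3=1, U4=1 → Y1=1, Y2=1; observed Y1=0, Y2=1. Eliminates U0 stuck-at-0.
Only U1 stuck-at-1 is consistent with every test.

U1 stuck-at-1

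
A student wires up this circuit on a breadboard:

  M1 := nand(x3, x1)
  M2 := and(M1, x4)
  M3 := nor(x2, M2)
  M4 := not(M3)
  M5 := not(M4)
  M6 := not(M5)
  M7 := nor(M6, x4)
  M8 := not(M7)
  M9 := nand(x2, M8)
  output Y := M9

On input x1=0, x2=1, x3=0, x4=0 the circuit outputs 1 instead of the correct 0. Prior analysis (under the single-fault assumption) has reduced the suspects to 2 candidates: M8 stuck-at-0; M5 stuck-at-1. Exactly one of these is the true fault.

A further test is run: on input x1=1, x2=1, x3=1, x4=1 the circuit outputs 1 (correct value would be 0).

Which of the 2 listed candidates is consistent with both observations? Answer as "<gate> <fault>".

M8 stuck-at-0

Evaluate each candidate on input x1=1, x2=1, x3=1, x4=1:
  M8 stuck-at-0: M1=0, M2=0, M3=0, M4=1, M5=0, M6=1, M7=0, M8=0 [stuck-at-0], M9=1 → 1 — matches
  M5 stuck-at-1: M1=0, M2=0, M3=0, M4=1, M5=1 [stuck-at-1], M6=0, M7=0, M8=1, M9=0 → 0 — eliminated
Only M8 stuck-at-0 reproduces the observed 1.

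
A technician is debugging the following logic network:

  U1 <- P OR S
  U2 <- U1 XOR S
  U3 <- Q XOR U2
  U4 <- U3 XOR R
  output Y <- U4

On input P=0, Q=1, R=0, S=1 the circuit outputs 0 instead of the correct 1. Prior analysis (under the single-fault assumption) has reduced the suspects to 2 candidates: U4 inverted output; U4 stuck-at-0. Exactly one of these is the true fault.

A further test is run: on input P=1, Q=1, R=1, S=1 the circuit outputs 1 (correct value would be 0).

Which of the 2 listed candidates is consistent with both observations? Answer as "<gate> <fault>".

Evaluate each candidate on input P=1, Q=1, R=1, S=1:
  U4 inverted output: U1=1, U2=0, U3=1, U4=1 [inverted output] → 1 — matches
  U4 stuck-at-0: U1=1, U2=0, U3=1, U4=0 [stuck-at-0] → 0 — eliminated
Only U4 inverted output reproduces the observed 1.

U4 inverted output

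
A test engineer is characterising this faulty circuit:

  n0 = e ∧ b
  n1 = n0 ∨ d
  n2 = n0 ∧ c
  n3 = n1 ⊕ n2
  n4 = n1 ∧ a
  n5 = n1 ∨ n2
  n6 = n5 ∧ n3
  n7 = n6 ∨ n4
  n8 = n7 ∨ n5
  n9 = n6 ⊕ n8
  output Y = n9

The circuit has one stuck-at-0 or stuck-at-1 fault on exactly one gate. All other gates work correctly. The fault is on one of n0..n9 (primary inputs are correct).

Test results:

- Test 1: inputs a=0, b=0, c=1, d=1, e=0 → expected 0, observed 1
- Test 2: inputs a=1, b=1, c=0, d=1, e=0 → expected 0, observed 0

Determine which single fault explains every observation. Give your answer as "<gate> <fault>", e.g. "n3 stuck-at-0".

Fault-free values for test 1 (a=0, b=0, c=1, d=1, e=0): n0=0, n1=1, n2=0, n3=1, n4=0, n5=1, n6=1, n7=1, n8=1, n9=0, giving Y=0. Observed 1.
Test 1: faults giving observed 1 are {n0 stuck-at-1, n2 stuck-at-1, n3 stuck-at-0, n6 stuck-at-0, n8 stuck-at-0, n9 stuck-at-1}.
Test 2 (a=1, b=1, c=0, d=1, e=0): fault-free n0=0, n1=1, n2=0, n3=1, n4=1, n5=1, n6=1, n7=1, n8=1, n9=0 → 0; observed 0. Eliminates n2 stuck-at-1, n3 stuck-at-0, n6 stuck-at-0, n8 stuck-at-0, n9 stuck-at-1.
Only n0 stuck-at-1 is consistent with every test.

n0 stuck-at-1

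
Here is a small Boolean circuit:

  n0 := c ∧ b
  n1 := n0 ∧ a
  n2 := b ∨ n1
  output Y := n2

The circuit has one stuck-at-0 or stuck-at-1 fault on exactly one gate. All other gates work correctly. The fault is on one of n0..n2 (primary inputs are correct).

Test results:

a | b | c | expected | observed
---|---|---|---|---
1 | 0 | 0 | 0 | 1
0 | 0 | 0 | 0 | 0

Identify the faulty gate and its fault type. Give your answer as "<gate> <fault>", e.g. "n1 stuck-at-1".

n0 stuck-at-1

Fault-free values for test 1 (a=1, b=0, c=0): n0=0, n1=0, n2=0, giving Y=0. Observed 1.
Test 1: faults giving observed 1 are {n0 stuck-at-1, n1 stuck-at-1, n2 stuck-at-1}.
Test 2 (a=0, b=0, c=0): fault-free n0=0, n1=0, n2=0 → 0; observed 0. Eliminates n1 stuck-at-1, n2 stuck-at-1.
Only n0 stuck-at-1 is consistent with every test.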